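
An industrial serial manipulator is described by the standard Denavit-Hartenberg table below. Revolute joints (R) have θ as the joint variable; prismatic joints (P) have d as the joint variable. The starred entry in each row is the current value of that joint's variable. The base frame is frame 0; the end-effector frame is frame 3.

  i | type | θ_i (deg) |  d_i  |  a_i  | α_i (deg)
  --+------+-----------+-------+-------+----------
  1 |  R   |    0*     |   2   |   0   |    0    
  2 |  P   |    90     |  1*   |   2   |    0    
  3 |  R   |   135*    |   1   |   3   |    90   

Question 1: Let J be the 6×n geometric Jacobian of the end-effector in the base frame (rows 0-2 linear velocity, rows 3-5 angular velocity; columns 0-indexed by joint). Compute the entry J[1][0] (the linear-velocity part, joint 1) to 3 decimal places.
axis z_0 = ẑ; lever o_n−o_0 = (-2.1213,-0.1213,4.0000)
cross product → J_v[:, 0] = (0.1213,-2.1213,0.0000)
J_ω[:, 0] = z_0
entry J[1][0] = -2.1213

-2.121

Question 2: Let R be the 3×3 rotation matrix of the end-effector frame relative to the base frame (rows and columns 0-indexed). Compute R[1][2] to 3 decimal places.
End-effector z-axis (col 2 of R) = (-0.7071,0.7071,0.0000)
R[1][2] = 0.7071

0.707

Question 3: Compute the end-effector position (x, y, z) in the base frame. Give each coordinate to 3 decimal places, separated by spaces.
-2.121 -0.121 4.000

after link 1: o_1 = (0.0000, 0.0000, 2.0000)
after link 2: o_2 = (0.0000, 2.0000, 3.0000)
after link 3: o_3 = (-2.1213, -0.1213, 4.0000)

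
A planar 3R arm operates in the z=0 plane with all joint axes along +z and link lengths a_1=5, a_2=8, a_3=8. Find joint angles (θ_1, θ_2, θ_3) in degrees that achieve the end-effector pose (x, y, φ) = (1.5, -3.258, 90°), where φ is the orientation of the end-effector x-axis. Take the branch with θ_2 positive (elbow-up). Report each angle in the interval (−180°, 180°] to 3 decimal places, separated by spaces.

-120.004 60.006 149.998

wrist centre = target − a_3·(cos φ, sin φ) = (1.5000, -11.2580)
cos θ_2 = (128.9926−5²−8²)/(2·5·8) = 0.4999; θ_2 = 60.0061° (elbow-up)
β = atan2(-11.2580,1.5000) = -82.4107°; ψ = atan2(6.9286,8.9993) = 37.5931°
θ_1 = β − ψ = -120.0038°
θ_3 = φ − θ_1 − θ_2 = 149.9976° (wrapped to (-180°,180°])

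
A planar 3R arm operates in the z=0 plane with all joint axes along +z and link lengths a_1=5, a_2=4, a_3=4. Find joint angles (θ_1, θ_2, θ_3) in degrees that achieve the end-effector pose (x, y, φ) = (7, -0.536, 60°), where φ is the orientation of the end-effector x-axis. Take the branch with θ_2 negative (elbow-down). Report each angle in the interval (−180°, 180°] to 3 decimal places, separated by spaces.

-0.001 -89.999 150.000

wrist centre = target − a_3·(cos φ, sin φ) = (5.0000, -4.0001)
cos θ_2 = (41.0008−5²−4²)/(2·5·4) = 0.0000; θ_2 = -89.9988° (elbow-down)
β = atan2(-4.0001,5.0000) = -38.6605°; ψ = atan2(-4.0000,5.0001) = -38.6594°
θ_1 = β − ψ = -0.0012°
θ_3 = φ − θ_1 − θ_2 = 150.0000° (wrapped to (-180°,180°])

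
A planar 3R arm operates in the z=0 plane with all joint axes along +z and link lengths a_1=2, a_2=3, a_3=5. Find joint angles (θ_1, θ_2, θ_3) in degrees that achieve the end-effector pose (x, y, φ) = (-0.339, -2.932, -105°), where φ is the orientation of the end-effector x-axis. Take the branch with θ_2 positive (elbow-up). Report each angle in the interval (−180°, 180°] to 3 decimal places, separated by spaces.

wrist centre = target − a_3·(cos φ, sin φ) = (0.9551, 1.8976)
cos θ_2 = (4.5132−2²−3²)/(2·2·3) = -0.7072; θ_2 = 135.0102° (elbow-up)
β = atan2(1.8976,0.9551) = 63.2834°; ψ = atan2(2.1209,-0.1217) = 93.2840°
θ_1 = β − ψ = -30.0006°
θ_3 = φ − θ_1 − θ_2 = 149.9903° (wrapped to (-180°,180°])

-30.001 135.010 149.990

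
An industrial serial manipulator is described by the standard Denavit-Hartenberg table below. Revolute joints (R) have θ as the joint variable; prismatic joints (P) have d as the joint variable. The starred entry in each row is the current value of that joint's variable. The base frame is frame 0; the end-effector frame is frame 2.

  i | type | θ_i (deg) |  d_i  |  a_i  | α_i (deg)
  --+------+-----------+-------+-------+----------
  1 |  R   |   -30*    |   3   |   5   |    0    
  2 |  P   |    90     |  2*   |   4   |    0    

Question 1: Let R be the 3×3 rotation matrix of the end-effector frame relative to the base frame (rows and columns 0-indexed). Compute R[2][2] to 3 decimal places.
End-effector z-axis (col 2 of R) = (0.0000,0.0000,1.0000)
R[2][2] = 1.0000

1.000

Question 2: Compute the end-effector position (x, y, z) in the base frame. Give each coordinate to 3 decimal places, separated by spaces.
after link 1: o_1 = (4.3301, -2.5000, 3.0000)
after link 2: o_2 = (6.3301, 0.9641, 5.0000)

6.330 0.964 5.000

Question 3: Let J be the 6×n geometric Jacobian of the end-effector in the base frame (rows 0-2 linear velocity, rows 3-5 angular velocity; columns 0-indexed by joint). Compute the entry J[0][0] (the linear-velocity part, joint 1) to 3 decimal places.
axis z_0 = ẑ; lever o_n−o_0 = (6.3301,0.9641,5.0000)
cross product → J_v[:, 0] = (-0.9641,6.3301,0.0000)
J_ω[:, 0] = z_0
entry J[0][0] = -0.9641

-0.964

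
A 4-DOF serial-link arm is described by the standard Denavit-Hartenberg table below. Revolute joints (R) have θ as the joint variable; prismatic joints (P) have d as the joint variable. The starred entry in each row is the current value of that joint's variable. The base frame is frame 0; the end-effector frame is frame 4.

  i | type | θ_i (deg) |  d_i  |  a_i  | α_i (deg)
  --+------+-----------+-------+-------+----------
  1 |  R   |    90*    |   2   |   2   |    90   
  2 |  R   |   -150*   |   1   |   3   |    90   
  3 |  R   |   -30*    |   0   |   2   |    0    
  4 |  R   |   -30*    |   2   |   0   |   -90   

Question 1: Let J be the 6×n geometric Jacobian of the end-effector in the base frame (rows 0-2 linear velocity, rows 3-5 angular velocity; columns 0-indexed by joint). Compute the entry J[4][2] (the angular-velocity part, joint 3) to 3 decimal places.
-0.500

axis z_2 = (-0.0000,-0.5000,0.8660); lever o_n−o_2 = (-1.0000,-2.5000,0.8660)
cross product → J_v[:, 2] = (1.7321,-0.8660,-0.5000)
J_ω[:, 2] = z_2
entry J[4][2] = -0.5000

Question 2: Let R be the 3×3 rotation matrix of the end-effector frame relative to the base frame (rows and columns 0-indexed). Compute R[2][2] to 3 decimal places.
End-effector z-axis (col 2 of R) = (0.5000,-0.7500,-0.4330)
R[2][2] = -0.4330

-0.433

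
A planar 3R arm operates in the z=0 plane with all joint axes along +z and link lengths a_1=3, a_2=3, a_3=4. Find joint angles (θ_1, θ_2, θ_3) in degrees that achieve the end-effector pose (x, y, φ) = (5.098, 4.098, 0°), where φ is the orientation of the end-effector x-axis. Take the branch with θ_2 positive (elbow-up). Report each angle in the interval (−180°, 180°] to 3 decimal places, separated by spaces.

wrist centre = target − a_3·(cos φ, sin φ) = (1.0980, 4.0980)
cos θ_2 = (17.9992−3²−3²)/(2·3·3) = -0.0000; θ_2 = 90.0025° (elbow-up)
β = atan2(4.0980,1.0980) = 75.0007°; ψ = atan2(3.0000,2.9999) = 45.0013°
θ_1 = β − ψ = 29.9995°
θ_3 = φ − θ_1 − θ_2 = -120.0020° (wrapped to (-180°,180°])

29.999 90.003 -120.002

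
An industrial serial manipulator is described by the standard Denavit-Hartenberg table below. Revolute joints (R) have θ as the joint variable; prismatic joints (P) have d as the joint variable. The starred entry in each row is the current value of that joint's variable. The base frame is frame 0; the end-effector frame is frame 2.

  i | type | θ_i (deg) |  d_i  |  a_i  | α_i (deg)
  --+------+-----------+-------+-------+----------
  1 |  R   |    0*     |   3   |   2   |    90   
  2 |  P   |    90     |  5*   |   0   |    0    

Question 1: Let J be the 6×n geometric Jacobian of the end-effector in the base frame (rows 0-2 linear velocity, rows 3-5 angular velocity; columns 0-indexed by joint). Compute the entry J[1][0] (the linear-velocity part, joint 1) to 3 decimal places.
2.000

axis z_0 = ẑ; lever o_n−o_0 = (2.0000,-5.0000,3.0000)
cross product → J_v[:, 0] = (5.0000,2.0000,-0.0000)
J_ω[:, 0] = z_0
entry J[1][0] = 2.0000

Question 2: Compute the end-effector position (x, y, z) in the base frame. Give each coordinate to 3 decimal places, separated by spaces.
after link 1: o_1 = (2.0000, 0.0000, 3.0000)
after link 2: o_2 = (2.0000, -5.0000, 3.0000)

2.000 -5.000 3.000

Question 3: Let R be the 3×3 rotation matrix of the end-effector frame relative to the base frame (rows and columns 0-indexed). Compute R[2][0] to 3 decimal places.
1.000

End-effector x-axis (col 0 of R) = (0.0000,0.0000,1.0000)
R[2][0] = 1.0000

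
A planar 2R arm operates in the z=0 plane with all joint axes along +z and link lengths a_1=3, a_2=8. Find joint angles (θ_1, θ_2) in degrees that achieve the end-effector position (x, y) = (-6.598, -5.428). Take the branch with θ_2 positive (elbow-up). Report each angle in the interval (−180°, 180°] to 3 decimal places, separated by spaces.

cos θ_2 = (72.9968−3²−8²)/(2·3·8) = -0.0001; θ_2 = 90.0038° (elbow-up)
β = atan2(-5.4280,-6.5980) = -140.5568°; ψ = atan2(8.0000,2.9995) = 69.4473°
θ_1 = β − ψ = -210.0041°

149.996 90.004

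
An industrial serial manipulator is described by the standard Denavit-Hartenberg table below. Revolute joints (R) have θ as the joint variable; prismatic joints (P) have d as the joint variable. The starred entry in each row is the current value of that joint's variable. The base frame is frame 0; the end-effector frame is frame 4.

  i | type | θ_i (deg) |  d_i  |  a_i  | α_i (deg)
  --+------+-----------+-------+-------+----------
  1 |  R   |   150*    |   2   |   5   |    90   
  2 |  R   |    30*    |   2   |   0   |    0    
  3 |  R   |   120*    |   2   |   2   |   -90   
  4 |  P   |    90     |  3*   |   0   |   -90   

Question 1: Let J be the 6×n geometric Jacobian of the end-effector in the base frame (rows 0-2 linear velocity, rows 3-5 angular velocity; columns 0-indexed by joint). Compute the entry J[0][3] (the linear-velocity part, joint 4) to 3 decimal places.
0.433

prismatic axis z_3 = (0.4330,-0.2500,-0.8660)
J_v[:, 3] = z_3; J_ω[:, 3] = (0,0,0)
entry J[0][3] = 0.4330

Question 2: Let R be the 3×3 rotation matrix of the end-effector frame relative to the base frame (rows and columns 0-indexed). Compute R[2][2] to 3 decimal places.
End-effector z-axis (col 2 of R) = (-0.7500,0.4330,-0.5000)
R[2][2] = -0.5000

-0.500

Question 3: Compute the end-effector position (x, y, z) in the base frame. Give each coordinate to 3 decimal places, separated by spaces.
after link 1: o_1 = (-4.3301, 2.5000, 2.0000)
after link 2: o_2 = (-3.3301, 4.2321, 2.0000)
after link 3: o_3 = (-0.8301, 5.0981, 3.0000)
after link 4: o_4 = (0.4689, 4.3481, 0.4019)

0.469 4.348 0.402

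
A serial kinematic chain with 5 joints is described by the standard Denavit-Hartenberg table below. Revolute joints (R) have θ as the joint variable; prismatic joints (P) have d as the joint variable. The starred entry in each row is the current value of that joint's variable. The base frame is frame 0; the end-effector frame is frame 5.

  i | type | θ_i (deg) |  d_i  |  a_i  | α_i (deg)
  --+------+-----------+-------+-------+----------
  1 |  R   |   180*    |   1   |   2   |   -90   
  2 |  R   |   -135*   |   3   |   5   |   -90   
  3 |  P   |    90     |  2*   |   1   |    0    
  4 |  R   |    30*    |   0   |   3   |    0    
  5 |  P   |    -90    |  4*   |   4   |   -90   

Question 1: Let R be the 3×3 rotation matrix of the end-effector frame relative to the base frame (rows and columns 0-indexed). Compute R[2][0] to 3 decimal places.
End-effector x-axis (col 0 of R) = (0.6124,0.5000,0.6124)
R[2][0] = 0.6124

0.612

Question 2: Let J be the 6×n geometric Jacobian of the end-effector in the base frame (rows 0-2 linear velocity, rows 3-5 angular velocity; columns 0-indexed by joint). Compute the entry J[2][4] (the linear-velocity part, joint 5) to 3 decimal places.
prismatic axis z_4 = (-0.7071,0.0000,0.7071)
J_v[:, 4] = z_4; J_ω[:, 4] = (0,0,0)
entry J[2][4] = 0.7071

0.707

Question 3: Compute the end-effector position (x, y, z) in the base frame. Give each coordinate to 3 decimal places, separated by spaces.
after link 1: o_1 = (-2.0000, 0.0000, 1.0000)
after link 2: o_2 = (1.5355, -3.0000, 4.5355)
after link 3: o_3 = (0.1213, -2.0000, 5.9497)
after link 4: o_4 = (-0.9393, 0.5981, 4.8891)
after link 5: o_5 = (-1.3183, 2.5981, 10.1670)

-1.318 2.598 10.167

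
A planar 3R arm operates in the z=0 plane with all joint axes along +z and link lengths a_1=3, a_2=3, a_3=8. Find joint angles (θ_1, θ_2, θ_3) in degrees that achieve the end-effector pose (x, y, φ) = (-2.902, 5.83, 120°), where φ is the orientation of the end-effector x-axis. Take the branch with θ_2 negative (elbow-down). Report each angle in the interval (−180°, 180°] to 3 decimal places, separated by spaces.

wrist centre = target − a_3·(cos φ, sin φ) = (1.0980, -1.0982)
cos θ_2 = (2.4117−3²−3²)/(2·3·3) = -0.8660; θ_2 = -149.9993° (elbow-down)
β = atan2(-1.0982,1.0980) = -45.0053°; ψ = atan2(-1.5000,0.4019) = -74.9996°
θ_1 = β − ψ = 29.9943°
θ_3 = φ − θ_1 − θ_2 = -119.9951° (wrapped to (-180°,180°])

29.994 -149.999 -119.995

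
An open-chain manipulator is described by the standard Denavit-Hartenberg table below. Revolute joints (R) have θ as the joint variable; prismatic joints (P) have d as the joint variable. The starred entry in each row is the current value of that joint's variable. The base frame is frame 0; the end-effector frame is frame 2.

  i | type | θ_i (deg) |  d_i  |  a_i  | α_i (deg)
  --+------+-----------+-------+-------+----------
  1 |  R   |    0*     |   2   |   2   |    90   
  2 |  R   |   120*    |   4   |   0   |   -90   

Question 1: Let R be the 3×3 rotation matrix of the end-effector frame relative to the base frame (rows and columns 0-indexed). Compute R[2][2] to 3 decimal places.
End-effector z-axis (col 2 of R) = (-0.8660,-0.0000,-0.5000)
R[2][2] = -0.5000

-0.500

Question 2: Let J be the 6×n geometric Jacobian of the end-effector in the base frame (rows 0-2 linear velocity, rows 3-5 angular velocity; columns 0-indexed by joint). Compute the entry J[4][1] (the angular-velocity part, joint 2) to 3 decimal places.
axis z_1 = (0.0000,-1.0000,0.0000); lever o_n−o_1 = (0.0000,-4.0000,0.0000)
cross product → J_v[:, 1] = (-0.0000,0.0000,0.0000)
J_ω[:, 1] = z_1
entry J[4][1] = -1.0000

-1.000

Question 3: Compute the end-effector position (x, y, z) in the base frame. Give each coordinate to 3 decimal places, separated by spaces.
2.000 -4.000 2.000

after link 1: o_1 = (2.0000, 0.0000, 2.0000)
after link 2: o_2 = (2.0000, -4.0000, 2.0000)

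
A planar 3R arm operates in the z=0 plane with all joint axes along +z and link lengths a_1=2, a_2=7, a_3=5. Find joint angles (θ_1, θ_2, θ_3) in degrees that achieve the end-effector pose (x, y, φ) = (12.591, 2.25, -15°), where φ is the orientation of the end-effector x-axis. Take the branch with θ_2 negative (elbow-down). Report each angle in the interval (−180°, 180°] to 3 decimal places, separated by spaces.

60.001 -44.999 -30.002

wrist centre = target − a_3·(cos φ, sin φ) = (7.7614, 3.5441)
cos θ_2 = (72.7995−2²−7²)/(2·2·7) = 0.7071; θ_2 = -44.9986° (elbow-down)
β = atan2(3.5441,7.7614) = 24.5430°; ψ = atan2(-4.9496,6.9499) = -35.4581°
θ_1 = β − ψ = 60.0010°
θ_3 = φ − θ_1 − θ_2 = -30.0025° (wrapped to (-180°,180°])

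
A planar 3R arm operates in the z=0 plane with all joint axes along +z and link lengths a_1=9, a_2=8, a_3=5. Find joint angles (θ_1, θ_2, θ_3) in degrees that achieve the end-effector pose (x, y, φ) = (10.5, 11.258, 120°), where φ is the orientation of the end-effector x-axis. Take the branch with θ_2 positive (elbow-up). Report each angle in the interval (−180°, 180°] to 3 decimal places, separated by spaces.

-0.002 60.002 60.000

wrist centre = target − a_3·(cos φ, sin φ) = (13.0000, 6.9279)
cos θ_2 = (216.9954−9²−8²)/(2·9·8) = 0.5000; θ_2 = 60.0021° (elbow-up)
β = atan2(6.9279,13.0000) = 28.0537°; ψ = atan2(6.9283,12.9997) = 28.0558°
θ_1 = β − ψ = -0.0021°
θ_3 = φ − θ_1 − θ_2 = 60.0000° (wrapped to (-180°,180°])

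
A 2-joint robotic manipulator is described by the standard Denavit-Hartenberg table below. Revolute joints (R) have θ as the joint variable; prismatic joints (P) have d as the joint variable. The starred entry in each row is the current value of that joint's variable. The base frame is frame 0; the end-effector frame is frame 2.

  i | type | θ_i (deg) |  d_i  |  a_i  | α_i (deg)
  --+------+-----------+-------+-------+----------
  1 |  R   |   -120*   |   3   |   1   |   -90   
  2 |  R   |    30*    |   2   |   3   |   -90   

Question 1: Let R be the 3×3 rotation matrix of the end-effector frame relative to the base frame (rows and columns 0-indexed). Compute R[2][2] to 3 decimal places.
End-effector z-axis (col 2 of R) = (0.2500,0.4330,-0.8660)
R[2][2] = -0.8660

-0.866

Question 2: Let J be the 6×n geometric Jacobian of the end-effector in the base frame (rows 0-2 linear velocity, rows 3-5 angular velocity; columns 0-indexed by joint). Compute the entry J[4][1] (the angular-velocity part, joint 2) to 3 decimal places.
-0.500

axis z_1 = (0.8660,-0.5000,0.0000); lever o_n−o_1 = (0.4330,-3.2500,-1.5000)
cross product → J_v[:, 1] = (0.7500,1.2990,-2.5981)
J_ω[:, 1] = z_1
entry J[4][1] = -0.5000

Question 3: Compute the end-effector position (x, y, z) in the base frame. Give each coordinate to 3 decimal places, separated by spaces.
after link 1: o_1 = (-0.5000, -0.8660, 3.0000)
after link 2: o_2 = (-0.0670, -4.1160, 1.5000)

-0.067 -4.116 1.500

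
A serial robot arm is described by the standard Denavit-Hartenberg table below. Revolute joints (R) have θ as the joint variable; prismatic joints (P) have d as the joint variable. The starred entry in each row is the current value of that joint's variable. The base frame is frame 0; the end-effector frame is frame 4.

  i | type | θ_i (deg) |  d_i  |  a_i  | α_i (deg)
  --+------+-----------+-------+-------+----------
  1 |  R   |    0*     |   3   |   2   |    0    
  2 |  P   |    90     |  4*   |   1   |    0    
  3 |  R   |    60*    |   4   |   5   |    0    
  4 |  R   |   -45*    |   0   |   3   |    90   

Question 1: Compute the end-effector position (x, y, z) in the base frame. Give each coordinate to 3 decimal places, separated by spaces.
after link 1: o_1 = (2.0000, 0.0000, 3.0000)
after link 2: o_2 = (2.0000, 1.0000, 7.0000)
after link 3: o_3 = (-2.3301, 3.5000, 11.0000)
after link 4: o_4 = (-3.1066, 6.3978, 11.0000)

-3.107 6.398 11.000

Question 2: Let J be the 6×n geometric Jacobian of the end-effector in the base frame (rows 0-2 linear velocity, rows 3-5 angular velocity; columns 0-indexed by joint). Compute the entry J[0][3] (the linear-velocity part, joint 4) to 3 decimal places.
axis z_3 = (0.0000,0.0000,1.0000); lever o_n−o_3 = (-0.7765,2.8978,0.0000)
cross product → J_v[:, 3] = (-2.8978,-0.7765,0.0000)
J_ω[:, 3] = z_3
entry J[0][3] = -2.8978

-2.898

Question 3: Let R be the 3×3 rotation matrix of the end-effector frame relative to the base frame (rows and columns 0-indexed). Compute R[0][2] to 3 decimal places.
0.966

End-effector z-axis (col 2 of R) = (0.9659,0.2588,0.0000)
R[0][2] = 0.9659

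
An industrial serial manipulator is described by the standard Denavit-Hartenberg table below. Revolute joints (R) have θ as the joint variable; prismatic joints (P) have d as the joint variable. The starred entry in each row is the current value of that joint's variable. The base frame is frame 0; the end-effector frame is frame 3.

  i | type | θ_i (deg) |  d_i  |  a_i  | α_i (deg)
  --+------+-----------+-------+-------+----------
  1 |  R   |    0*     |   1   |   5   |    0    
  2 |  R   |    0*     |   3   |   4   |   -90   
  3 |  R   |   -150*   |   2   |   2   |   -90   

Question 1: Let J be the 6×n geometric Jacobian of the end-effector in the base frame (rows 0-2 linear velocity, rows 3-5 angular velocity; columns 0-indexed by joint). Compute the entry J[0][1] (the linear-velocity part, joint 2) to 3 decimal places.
-2.000

axis z_1 = (0.0000,0.0000,1.0000); lever o_n−o_1 = (2.2679,2.0000,4.0000)
cross product → J_v[:, 1] = (-2.0000,2.2679,0.0000)
J_ω[:, 1] = z_1
entry J[0][1] = -2.0000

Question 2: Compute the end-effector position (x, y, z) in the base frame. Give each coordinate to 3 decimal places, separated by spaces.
7.268 2.000 5.000

after link 1: o_1 = (5.0000, 0.0000, 1.0000)
after link 2: o_2 = (9.0000, 0.0000, 4.0000)
after link 3: o_3 = (7.2679, 2.0000, 5.0000)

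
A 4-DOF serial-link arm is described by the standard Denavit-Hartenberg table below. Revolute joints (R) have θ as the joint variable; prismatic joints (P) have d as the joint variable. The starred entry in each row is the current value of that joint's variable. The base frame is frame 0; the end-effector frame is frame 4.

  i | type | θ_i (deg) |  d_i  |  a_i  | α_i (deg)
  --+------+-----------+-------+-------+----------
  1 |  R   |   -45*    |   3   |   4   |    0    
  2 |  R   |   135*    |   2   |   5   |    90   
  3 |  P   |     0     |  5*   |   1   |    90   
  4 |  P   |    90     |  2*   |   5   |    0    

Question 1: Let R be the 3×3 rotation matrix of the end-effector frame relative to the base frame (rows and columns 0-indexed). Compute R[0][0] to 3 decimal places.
End-effector x-axis (col 0 of R) = (1.0000,0.0000,0.0000)
R[0][0] = 1.0000

1.000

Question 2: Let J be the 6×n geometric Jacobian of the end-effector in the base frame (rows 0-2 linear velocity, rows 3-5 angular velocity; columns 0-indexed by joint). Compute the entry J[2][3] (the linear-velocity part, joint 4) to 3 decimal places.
prismatic axis z_3 = (0.0000,0.0000,-1.0000)
J_v[:, 3] = z_3; J_ω[:, 3] = (0,0,0)
entry J[2][3] = -1.0000

-1.000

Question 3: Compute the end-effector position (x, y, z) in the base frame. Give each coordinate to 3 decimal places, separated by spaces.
after link 1: o_1 = (2.8284, -2.8284, 3.0000)
after link 2: o_2 = (2.8284, 2.1716, 5.0000)
after link 3: o_3 = (7.8284, 3.1716, 5.0000)
after link 4: o_4 = (12.8284, 3.1716, 3.0000)

12.828 3.172 3.000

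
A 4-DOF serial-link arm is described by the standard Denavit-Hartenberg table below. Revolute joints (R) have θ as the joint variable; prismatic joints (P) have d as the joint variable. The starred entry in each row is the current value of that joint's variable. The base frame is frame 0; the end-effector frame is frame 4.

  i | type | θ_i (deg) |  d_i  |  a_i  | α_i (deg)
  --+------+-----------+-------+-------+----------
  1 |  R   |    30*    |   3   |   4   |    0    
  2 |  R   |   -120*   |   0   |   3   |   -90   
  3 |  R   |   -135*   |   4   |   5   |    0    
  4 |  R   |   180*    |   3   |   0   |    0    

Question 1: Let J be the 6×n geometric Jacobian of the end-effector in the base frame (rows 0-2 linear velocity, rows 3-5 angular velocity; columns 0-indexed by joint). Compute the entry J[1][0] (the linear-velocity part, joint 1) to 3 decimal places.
axis z_0 = ẑ; lever o_n−o_0 = (10.4641,2.5355,6.5355)
cross product → J_v[:, 0] = (-2.5355,10.4641,0.0000)
J_ω[:, 0] = z_0
entry J[1][0] = 10.4641

10.464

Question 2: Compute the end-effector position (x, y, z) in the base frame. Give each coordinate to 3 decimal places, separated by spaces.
after link 1: o_1 = (3.4641, 2.0000, 3.0000)
after link 2: o_2 = (3.4641, -1.0000, 3.0000)
after link 3: o_3 = (7.4641, 2.5355, 6.5355)
after link 4: o_4 = (10.4641, 2.5355, 6.5355)

10.464 2.536 6.536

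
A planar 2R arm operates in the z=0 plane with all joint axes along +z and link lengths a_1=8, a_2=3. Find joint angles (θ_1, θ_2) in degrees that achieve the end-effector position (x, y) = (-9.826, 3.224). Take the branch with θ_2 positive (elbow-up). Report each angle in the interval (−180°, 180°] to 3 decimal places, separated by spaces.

149.999 44.994

cos θ_2 = (106.9445−8²−3²)/(2·8·3) = 0.7072; θ_2 = 44.9944° (elbow-up)
β = atan2(3.2240,-9.8260) = 161.8349°; ψ = atan2(2.1211,10.1215) = 11.8359°
θ_1 = β − ψ = 149.9990°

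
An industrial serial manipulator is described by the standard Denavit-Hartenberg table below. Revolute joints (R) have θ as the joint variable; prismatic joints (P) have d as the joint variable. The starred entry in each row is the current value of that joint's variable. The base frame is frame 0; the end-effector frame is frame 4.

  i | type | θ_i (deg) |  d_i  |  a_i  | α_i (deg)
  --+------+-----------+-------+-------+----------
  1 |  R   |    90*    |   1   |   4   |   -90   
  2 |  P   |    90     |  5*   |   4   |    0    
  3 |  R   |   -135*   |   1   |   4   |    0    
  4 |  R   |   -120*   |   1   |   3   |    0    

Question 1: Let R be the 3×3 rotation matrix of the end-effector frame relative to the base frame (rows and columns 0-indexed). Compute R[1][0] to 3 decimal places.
End-effector x-axis (col 0 of R) = (-0.0000,-0.9659,0.2588)
R[1][0] = -0.9659

-0.966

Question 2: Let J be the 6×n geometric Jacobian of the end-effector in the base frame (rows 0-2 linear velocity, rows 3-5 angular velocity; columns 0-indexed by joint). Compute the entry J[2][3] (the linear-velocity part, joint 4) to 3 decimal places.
axis z_3 = (-1.0000,0.0000,0.0000); lever o_n−o_3 = (-1.0000,-2.8978,0.7765)
cross product → J_v[:, 3] = (0.0000,0.7765,2.8978)
J_ω[:, 3] = z_3
entry J[2][3] = 2.8978

2.898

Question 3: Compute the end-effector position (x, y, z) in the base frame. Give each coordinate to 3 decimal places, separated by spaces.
-7.000 3.931 0.605

after link 1: o_1 = (0.0000, 4.0000, 1.0000)
after link 2: o_2 = (-5.0000, 4.0000, -3.0000)
after link 3: o_3 = (-6.0000, 6.8284, -0.1716)
after link 4: o_4 = (-7.0000, 3.9306, 0.6049)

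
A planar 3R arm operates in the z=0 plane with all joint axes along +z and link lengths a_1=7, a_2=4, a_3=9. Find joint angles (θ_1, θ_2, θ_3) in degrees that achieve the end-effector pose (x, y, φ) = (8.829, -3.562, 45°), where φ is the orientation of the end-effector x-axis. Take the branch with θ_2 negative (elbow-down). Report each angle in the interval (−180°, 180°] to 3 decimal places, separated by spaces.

wrist centre = target − a_3·(cos φ, sin φ) = (2.4650, -9.9260)
cos θ_2 = (104.6011−7²−4²)/(2·7·4) = 0.7072; θ_2 = -44.9955° (elbow-down)
β = atan2(-9.9260,2.4650) = -76.0532°; ψ = atan2(-2.8282,9.8287) = -16.0532°
θ_1 = β − ψ = -59.9999°
θ_3 = φ − θ_1 − θ_2 = 149.9954° (wrapped to (-180°,180°])

-60.000 -44.995 149.995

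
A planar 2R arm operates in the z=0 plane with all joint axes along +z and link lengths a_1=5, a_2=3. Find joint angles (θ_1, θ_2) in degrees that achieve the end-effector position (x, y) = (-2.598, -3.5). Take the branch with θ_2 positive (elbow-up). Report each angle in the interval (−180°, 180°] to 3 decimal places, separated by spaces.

-163.173 120.001

cos θ_2 = (18.9996−5²−3²)/(2·5·3) = -0.5000; θ_2 = 120.0009° (elbow-up)
β = atan2(-3.5000,-2.5980) = -126.5860°; ψ = atan2(2.5981,3.5000) = 36.5868°
θ_1 = β − ψ = -163.1728°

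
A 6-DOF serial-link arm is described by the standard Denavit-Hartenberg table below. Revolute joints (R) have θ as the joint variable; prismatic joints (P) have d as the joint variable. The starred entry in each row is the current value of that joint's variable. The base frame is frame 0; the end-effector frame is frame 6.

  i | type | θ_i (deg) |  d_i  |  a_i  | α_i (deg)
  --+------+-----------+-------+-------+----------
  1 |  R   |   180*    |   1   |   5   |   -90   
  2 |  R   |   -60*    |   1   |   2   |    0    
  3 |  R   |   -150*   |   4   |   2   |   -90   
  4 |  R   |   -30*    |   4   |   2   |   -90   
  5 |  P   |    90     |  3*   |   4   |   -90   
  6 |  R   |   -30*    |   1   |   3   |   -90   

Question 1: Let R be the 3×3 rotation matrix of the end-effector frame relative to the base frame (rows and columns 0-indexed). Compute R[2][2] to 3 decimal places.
End-effector z-axis (col 2 of R) = (-0.6250,-0.7500,-0.2165)
R[2][2] = -0.2165

-0.217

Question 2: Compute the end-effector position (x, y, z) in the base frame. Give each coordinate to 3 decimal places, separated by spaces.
after link 1: o_1 = (-5.0000, 0.0000, 1.0000)
after link 2: o_2 = (-6.0000, -1.0000, 2.7321)
after link 3: o_3 = (-4.2679, -5.0000, 1.7321)
after link 4: o_4 = (-0.7679, -6.0000, 4.3301)
after link 5: o_5 = (-1.4689, -3.4019, 0.1160)
after link 6: o_6 = (-2.8684, -1.6029, -2.0760)

-2.868 -1.603 -2.076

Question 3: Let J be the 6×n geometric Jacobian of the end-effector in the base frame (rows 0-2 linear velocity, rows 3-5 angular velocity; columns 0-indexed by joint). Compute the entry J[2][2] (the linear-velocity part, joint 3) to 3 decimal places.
3.132

axis z_2 = (-0.0000,-1.0000,0.0000); lever o_n−o_2 = (3.1316,-0.6029,-4.8080)
cross product → J_v[:, 2] = (4.8080,-0.0000,3.1316)
J_ω[:, 2] = z_2
entry J[2][2] = 3.1316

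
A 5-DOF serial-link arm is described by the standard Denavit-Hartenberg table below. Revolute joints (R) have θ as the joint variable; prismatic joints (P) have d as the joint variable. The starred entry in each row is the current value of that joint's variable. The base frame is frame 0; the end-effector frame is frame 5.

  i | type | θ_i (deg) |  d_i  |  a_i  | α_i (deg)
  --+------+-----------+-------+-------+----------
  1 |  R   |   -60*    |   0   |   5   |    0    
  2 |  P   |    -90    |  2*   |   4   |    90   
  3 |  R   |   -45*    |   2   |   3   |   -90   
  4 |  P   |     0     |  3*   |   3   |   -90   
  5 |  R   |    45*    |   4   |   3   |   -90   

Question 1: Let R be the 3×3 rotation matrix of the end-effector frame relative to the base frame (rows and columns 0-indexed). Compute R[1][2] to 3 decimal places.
End-effector z-axis (col 2 of R) = (0.8660,0.5000,-0.0000)
R[1][2] = 0.5000

0.500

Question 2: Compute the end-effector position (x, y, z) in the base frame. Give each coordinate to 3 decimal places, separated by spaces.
after link 1: o_1 = (2.5000, -4.3301, 0.0000)
after link 2: o_2 = (-0.9641, -6.3301, 2.0000)
after link 3: o_3 = (-3.8012, -5.6587, -0.1213)
after link 4: o_4 = (-7.4755, -7.7801, -0.1213)
after link 5: o_5 = (-5.4755, -11.2442, -3.1213)

-5.475 -11.244 -3.121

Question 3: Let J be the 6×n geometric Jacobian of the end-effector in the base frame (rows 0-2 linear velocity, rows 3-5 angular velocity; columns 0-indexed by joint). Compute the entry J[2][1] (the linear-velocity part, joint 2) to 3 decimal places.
prismatic axis z_1 = (0.0000,0.0000,1.0000)
J_v[:, 1] = z_1; J_ω[:, 1] = (0,0,0)
entry J[2][1] = 1.0000

1.000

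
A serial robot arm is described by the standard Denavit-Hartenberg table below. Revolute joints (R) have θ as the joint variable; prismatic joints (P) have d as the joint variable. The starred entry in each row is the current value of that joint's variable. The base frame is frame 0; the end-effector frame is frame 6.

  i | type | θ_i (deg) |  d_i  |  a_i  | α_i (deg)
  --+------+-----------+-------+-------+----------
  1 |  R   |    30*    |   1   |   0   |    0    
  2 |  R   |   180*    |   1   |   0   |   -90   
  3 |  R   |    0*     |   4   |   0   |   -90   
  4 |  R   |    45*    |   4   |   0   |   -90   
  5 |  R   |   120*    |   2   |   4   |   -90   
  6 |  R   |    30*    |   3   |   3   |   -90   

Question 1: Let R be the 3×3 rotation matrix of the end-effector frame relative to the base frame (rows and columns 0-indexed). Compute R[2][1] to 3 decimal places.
0.500

End-effector y-axis (col 1 of R) = (-0.8365,0.2241,0.5000)
R[2][1] = 0.5000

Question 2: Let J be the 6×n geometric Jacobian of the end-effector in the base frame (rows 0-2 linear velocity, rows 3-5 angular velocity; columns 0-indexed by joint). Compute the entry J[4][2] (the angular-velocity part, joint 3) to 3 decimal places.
axis z_2 = (0.5000,-0.8660,0.0000); lever o_n−o_2 = (7.8256,-4.5074,0.2141)
cross product → J_v[:, 2] = (-0.1854,-0.1071,4.5234)
J_ω[:, 2] = z_2
entry J[4][2] = -0.8660

-0.866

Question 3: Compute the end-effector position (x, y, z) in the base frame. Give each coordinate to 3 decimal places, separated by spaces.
7.826 -4.507 2.214

after link 1: o_1 = (0.0000, 0.0000, 1.0000)
after link 2: o_2 = (0.0000, 0.0000, 2.0000)
after link 3: o_3 = (2.0000, -3.4641, 2.0000)
after link 4: o_4 = (2.0000, -3.4641, -2.0000)
after link 5: o_5 = (4.4495, -2.0499, 1.4641)
after link 6: o_6 = (7.8256, -4.5074, 2.2141)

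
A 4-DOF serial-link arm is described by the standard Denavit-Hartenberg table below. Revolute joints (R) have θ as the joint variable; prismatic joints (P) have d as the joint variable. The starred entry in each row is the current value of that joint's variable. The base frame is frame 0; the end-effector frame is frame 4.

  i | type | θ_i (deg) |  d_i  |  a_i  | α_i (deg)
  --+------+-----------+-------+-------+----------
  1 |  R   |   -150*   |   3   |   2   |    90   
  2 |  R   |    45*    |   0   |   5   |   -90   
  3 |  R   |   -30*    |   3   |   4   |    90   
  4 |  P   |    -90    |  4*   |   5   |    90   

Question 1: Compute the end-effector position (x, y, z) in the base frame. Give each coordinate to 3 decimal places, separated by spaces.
after link 1: o_1 = (-1.7321, -1.0000, 3.0000)
after link 2: o_2 = (-4.7939, -2.7678, 6.5355)
after link 3: o_3 = (-6.0781, -1.1998, 11.1063)
after link 4: o_4 = (-9.6473, 0.7395, 6.1566)

-9.647 0.740 6.157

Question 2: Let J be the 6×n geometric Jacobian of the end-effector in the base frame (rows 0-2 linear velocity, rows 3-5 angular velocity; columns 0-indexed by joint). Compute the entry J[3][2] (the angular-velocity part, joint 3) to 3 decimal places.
0.612

axis z_2 = (0.6124,0.3536,0.7071); lever o_n−o_2 = (-4.8534,3.5073,-0.3789)
cross product → J_v[:, 2] = (-2.6140,-3.1998,3.8637)
J_ω[:, 2] = z_2
entry J[3][2] = 0.6124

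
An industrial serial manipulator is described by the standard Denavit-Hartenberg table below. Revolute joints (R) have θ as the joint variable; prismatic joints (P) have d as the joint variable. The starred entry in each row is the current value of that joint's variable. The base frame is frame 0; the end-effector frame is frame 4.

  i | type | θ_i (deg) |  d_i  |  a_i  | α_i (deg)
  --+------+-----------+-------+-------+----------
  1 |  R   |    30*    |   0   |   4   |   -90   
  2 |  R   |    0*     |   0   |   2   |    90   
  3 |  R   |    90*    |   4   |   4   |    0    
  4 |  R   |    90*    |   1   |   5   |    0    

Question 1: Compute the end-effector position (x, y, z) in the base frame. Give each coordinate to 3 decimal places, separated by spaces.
after link 1: o_1 = (3.4641, 2.0000, 0.0000)
after link 2: o_2 = (5.1962, 3.0000, 0.0000)
after link 3: o_3 = (3.1962, 6.4641, 4.0000)
after link 4: o_4 = (-1.1340, 3.9641, 5.0000)

-1.134 3.964 5.000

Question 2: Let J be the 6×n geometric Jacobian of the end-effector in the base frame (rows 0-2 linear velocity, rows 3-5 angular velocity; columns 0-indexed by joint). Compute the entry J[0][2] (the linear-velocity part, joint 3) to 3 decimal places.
axis z_2 = (0.0000,0.0000,1.0000); lever o_n−o_2 = (-6.3301,0.9641,5.0000)
cross product → J_v[:, 2] = (-0.9641,-6.3301,0.0000)
J_ω[:, 2] = z_2
entry J[0][2] = -0.9641

-0.964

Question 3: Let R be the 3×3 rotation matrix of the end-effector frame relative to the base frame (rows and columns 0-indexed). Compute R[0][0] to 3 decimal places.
-0.866

End-effector x-axis (col 0 of R) = (-0.8660,-0.5000,0.0000)
R[0][0] = -0.8660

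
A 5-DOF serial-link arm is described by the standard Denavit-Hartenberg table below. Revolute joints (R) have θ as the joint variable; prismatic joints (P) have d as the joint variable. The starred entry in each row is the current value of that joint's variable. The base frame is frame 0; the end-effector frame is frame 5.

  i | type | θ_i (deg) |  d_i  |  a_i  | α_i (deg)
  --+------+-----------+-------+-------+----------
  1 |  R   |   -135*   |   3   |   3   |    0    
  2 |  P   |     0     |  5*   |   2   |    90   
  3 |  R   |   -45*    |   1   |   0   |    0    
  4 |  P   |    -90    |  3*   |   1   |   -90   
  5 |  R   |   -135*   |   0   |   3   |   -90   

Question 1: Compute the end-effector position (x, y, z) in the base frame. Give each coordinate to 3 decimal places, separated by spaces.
after link 1: o_1 = (-2.1213, -2.1213, 3.0000)
after link 2: o_2 = (-3.5355, -3.5355, 8.0000)
after link 3: o_3 = (-4.2426, -2.8284, 8.0000)
after link 4: o_4 = (-5.8640, -0.2071, 7.2929)
after link 5: o_5 = (-8.4246, 0.2322, 8.7929)

-8.425 0.232 8.793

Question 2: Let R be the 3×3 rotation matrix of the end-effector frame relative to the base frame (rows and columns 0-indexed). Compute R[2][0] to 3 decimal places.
0.500

End-effector x-axis (col 0 of R) = (-0.8536,0.1464,0.5000)
R[2][0] = 0.5000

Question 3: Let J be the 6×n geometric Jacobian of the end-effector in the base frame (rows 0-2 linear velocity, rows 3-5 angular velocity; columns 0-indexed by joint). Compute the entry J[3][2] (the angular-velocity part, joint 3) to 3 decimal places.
-0.707

axis z_2 = (-0.7071,0.7071,0.0000); lever o_n−o_2 = (-4.8891,3.7678,0.7929)
cross product → J_v[:, 2] = (0.5607,0.5607,0.7929)
J_ω[:, 2] = z_2
entry J[3][2] = -0.7071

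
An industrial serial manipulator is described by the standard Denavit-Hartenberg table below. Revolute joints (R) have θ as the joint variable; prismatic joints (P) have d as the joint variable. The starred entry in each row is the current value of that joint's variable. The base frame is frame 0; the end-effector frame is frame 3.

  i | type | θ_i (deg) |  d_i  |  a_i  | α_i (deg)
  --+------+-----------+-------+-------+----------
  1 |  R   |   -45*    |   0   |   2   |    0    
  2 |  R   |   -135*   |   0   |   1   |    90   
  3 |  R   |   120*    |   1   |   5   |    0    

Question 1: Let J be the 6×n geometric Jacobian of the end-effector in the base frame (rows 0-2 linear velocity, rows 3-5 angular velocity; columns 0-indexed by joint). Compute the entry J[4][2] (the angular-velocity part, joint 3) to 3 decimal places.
1.000

axis z_2 = (-0.0000,1.0000,0.0000); lever o_n−o_2 = (2.5000,1.0000,4.3301)
cross product → J_v[:, 2] = (4.3301,0.0000,-2.5000)
J_ω[:, 2] = z_2
entry J[4][2] = 1.0000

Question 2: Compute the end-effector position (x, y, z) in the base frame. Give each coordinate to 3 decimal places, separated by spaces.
after link 1: o_1 = (1.4142, -1.4142, 0.0000)
after link 2: o_2 = (0.4142, -1.4142, 0.0000)
after link 3: o_3 = (2.9142, -0.4142, 4.3301)

2.914 -0.414 4.330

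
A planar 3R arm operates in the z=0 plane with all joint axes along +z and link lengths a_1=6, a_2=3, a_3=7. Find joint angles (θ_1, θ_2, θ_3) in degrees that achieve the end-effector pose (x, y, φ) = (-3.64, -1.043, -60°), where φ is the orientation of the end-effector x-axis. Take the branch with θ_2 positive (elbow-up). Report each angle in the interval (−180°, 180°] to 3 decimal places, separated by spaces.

wrist centre = target − a_3·(cos φ, sin φ) = (-7.1400, 5.0192)
cos θ_2 = (76.1717−6²−3²)/(2·6·3) = 0.8659; θ_2 = 30.0164° (elbow-up)
β = atan2(5.0192,-7.1400) = 144.8941°; ψ = atan2(1.5007,8.5976) = 9.9014°
θ_1 = β − ψ = 134.9927°
θ_3 = φ − θ_1 − θ_2 = 134.9909° (wrapped to (-180°,180°])

134.993 30.016 134.991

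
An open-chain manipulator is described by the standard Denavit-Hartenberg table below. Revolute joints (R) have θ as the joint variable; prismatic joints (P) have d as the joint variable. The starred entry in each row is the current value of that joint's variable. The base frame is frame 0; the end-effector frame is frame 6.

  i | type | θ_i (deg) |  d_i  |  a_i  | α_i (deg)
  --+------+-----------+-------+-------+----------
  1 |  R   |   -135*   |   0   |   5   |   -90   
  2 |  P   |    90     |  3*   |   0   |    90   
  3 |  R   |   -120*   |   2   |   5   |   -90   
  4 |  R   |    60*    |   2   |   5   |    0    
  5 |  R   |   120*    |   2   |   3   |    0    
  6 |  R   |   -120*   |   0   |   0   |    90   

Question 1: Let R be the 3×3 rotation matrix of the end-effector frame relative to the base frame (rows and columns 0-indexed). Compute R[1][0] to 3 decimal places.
0.919

End-effector x-axis (col 0 of R) = (0.3062,0.9186,0.2500)
R[1][0] = 0.9186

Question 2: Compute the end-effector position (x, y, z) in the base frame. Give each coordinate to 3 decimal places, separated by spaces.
-3.936 0.161 -1.214

after link 1: o_1 = (-3.5355, -3.5355, 0.0000)
after link 2: o_2 = (-1.4142, -5.6569, 0.0000)
after link 3: o_3 = (-5.8903, -4.0092, 2.5000)
after link 4: o_4 = (-5.0665, 1.2907, 2.0179)
after link 5: o_5 = (-3.9365, 0.1607, -1.2141)
after link 6: o_6 = (-3.9365, 0.1607, -1.2141)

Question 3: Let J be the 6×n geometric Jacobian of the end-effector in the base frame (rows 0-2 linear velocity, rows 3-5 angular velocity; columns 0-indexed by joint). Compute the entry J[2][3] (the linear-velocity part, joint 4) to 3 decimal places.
axis z_3 = (-0.3536,0.3536,-0.8660); lever o_n−o_3 = (1.9538,4.1699,-3.7141)
cross product → J_v[:, 3] = (2.2981,-3.0052,-2.1651)
J_ω[:, 3] = z_3
entry J[2][3] = -2.1651

-2.165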